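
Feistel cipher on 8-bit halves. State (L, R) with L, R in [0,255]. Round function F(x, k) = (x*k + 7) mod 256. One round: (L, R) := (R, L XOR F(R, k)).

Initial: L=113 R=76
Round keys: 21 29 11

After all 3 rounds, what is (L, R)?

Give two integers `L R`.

Answer: 253 212

Derivation:
Round 1 (k=21): L=76 R=50
Round 2 (k=29): L=50 R=253
Round 3 (k=11): L=253 R=212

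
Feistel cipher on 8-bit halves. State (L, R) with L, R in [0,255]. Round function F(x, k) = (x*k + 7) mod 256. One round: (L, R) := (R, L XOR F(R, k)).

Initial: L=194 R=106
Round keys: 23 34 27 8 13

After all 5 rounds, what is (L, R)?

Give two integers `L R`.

Round 1 (k=23): L=106 R=79
Round 2 (k=34): L=79 R=239
Round 3 (k=27): L=239 R=115
Round 4 (k=8): L=115 R=112
Round 5 (k=13): L=112 R=196

Answer: 112 196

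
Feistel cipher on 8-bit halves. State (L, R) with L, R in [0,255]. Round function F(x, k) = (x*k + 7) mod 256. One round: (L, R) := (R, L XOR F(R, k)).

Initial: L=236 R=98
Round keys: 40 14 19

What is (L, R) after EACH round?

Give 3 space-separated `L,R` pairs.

Round 1 (k=40): L=98 R=187
Round 2 (k=14): L=187 R=35
Round 3 (k=19): L=35 R=27

Answer: 98,187 187,35 35,27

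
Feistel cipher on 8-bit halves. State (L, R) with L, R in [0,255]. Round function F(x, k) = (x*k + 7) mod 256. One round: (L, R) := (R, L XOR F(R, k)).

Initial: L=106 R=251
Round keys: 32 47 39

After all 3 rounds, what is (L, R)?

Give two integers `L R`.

Answer: 145 19

Derivation:
Round 1 (k=32): L=251 R=13
Round 2 (k=47): L=13 R=145
Round 3 (k=39): L=145 R=19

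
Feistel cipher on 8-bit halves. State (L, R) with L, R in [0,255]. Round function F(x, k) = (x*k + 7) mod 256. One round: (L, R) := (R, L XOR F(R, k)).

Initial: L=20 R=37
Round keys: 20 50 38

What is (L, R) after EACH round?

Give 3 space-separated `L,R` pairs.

Round 1 (k=20): L=37 R=255
Round 2 (k=50): L=255 R=240
Round 3 (k=38): L=240 R=88

Answer: 37,255 255,240 240,88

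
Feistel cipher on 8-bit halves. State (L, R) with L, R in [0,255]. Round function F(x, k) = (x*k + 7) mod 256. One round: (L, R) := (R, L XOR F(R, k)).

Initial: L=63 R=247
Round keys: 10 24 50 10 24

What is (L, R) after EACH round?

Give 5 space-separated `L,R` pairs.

Round 1 (k=10): L=247 R=146
Round 2 (k=24): L=146 R=64
Round 3 (k=50): L=64 R=21
Round 4 (k=10): L=21 R=153
Round 5 (k=24): L=153 R=74

Answer: 247,146 146,64 64,21 21,153 153,74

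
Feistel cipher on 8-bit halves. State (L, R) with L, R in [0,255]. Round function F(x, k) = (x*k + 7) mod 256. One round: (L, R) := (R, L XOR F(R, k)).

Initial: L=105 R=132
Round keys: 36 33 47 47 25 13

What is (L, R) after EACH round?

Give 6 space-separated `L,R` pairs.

Round 1 (k=36): L=132 R=254
Round 2 (k=33): L=254 R=65
Round 3 (k=47): L=65 R=8
Round 4 (k=47): L=8 R=62
Round 5 (k=25): L=62 R=29
Round 6 (k=13): L=29 R=190

Answer: 132,254 254,65 65,8 8,62 62,29 29,190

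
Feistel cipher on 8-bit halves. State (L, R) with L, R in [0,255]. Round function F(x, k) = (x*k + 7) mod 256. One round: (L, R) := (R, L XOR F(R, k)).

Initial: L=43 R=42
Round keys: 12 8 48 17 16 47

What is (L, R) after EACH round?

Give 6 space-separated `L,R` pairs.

Round 1 (k=12): L=42 R=212
Round 2 (k=8): L=212 R=141
Round 3 (k=48): L=141 R=163
Round 4 (k=17): L=163 R=87
Round 5 (k=16): L=87 R=212
Round 6 (k=47): L=212 R=164

Answer: 42,212 212,141 141,163 163,87 87,212 212,164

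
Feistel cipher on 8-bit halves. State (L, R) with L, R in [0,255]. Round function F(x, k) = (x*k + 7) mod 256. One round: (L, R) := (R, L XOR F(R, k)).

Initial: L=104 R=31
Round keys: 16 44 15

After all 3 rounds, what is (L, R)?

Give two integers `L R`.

Answer: 68 156

Derivation:
Round 1 (k=16): L=31 R=159
Round 2 (k=44): L=159 R=68
Round 3 (k=15): L=68 R=156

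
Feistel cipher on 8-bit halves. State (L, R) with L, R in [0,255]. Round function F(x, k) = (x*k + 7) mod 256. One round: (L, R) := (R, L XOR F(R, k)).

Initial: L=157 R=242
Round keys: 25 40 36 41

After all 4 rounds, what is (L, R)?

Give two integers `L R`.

Round 1 (k=25): L=242 R=52
Round 2 (k=40): L=52 R=213
Round 3 (k=36): L=213 R=207
Round 4 (k=41): L=207 R=251

Answer: 207 251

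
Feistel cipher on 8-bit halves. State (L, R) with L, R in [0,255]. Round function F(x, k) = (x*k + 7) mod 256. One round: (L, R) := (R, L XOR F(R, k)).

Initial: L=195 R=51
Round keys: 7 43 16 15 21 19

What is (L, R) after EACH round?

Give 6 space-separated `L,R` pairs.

Answer: 51,175 175,95 95,88 88,112 112,111 111,52

Derivation:
Round 1 (k=7): L=51 R=175
Round 2 (k=43): L=175 R=95
Round 3 (k=16): L=95 R=88
Round 4 (k=15): L=88 R=112
Round 5 (k=21): L=112 R=111
Round 6 (k=19): L=111 R=52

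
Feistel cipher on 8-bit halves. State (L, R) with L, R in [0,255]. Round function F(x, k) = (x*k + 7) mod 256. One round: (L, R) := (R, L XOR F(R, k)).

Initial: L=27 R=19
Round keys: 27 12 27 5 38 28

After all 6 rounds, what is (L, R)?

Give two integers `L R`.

Round 1 (k=27): L=19 R=19
Round 2 (k=12): L=19 R=248
Round 3 (k=27): L=248 R=60
Round 4 (k=5): L=60 R=203
Round 5 (k=38): L=203 R=21
Round 6 (k=28): L=21 R=152

Answer: 21 152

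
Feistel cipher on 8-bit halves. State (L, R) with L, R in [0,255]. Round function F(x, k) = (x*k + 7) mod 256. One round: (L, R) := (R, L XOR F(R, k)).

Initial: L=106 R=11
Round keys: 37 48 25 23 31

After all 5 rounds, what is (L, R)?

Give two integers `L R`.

Round 1 (k=37): L=11 R=244
Round 2 (k=48): L=244 R=204
Round 3 (k=25): L=204 R=7
Round 4 (k=23): L=7 R=100
Round 5 (k=31): L=100 R=36

Answer: 100 36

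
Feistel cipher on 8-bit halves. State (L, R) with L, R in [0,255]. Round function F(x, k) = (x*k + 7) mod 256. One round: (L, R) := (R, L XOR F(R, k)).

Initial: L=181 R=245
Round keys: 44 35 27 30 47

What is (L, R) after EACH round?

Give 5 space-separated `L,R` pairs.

Answer: 245,150 150,124 124,141 141,241 241,203

Derivation:
Round 1 (k=44): L=245 R=150
Round 2 (k=35): L=150 R=124
Round 3 (k=27): L=124 R=141
Round 4 (k=30): L=141 R=241
Round 5 (k=47): L=241 R=203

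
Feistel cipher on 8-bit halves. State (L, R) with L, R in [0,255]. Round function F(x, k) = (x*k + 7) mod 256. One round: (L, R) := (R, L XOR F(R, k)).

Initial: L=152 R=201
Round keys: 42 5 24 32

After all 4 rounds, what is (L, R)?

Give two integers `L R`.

Answer: 166 10

Derivation:
Round 1 (k=42): L=201 R=153
Round 2 (k=5): L=153 R=205
Round 3 (k=24): L=205 R=166
Round 4 (k=32): L=166 R=10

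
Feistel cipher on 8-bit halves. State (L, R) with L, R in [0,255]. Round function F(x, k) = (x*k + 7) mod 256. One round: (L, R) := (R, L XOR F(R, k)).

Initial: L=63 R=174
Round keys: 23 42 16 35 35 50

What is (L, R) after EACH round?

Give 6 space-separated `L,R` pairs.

Answer: 174,150 150,13 13,65 65,231 231,221 221,214

Derivation:
Round 1 (k=23): L=174 R=150
Round 2 (k=42): L=150 R=13
Round 3 (k=16): L=13 R=65
Round 4 (k=35): L=65 R=231
Round 5 (k=35): L=231 R=221
Round 6 (k=50): L=221 R=214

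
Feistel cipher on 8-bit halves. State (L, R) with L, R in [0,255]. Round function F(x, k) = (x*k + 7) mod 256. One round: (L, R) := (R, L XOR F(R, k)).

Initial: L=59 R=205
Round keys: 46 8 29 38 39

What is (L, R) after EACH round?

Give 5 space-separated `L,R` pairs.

Answer: 205,230 230,250 250,191 191,155 155,27

Derivation:
Round 1 (k=46): L=205 R=230
Round 2 (k=8): L=230 R=250
Round 3 (k=29): L=250 R=191
Round 4 (k=38): L=191 R=155
Round 5 (k=39): L=155 R=27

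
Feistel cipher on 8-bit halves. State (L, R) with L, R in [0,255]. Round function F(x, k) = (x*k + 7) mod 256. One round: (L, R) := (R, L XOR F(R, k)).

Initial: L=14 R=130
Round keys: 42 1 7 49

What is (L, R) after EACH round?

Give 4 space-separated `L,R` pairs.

Round 1 (k=42): L=130 R=85
Round 2 (k=1): L=85 R=222
Round 3 (k=7): L=222 R=76
Round 4 (k=49): L=76 R=77

Answer: 130,85 85,222 222,76 76,77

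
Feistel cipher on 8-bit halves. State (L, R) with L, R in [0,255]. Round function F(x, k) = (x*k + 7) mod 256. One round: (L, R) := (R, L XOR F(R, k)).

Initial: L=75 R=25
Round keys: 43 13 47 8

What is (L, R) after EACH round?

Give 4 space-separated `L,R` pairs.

Answer: 25,113 113,221 221,235 235,130

Derivation:
Round 1 (k=43): L=25 R=113
Round 2 (k=13): L=113 R=221
Round 3 (k=47): L=221 R=235
Round 4 (k=8): L=235 R=130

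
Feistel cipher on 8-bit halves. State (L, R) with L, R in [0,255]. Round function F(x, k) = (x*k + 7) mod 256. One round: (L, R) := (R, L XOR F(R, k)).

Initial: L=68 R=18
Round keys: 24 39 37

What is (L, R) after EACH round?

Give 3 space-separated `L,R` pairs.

Answer: 18,243 243,30 30,174

Derivation:
Round 1 (k=24): L=18 R=243
Round 2 (k=39): L=243 R=30
Round 3 (k=37): L=30 R=174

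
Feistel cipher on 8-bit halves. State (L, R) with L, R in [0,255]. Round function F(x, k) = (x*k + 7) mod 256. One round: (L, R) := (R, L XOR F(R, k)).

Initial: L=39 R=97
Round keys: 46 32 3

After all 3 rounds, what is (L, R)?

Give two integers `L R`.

Round 1 (k=46): L=97 R=82
Round 2 (k=32): L=82 R=38
Round 3 (k=3): L=38 R=43

Answer: 38 43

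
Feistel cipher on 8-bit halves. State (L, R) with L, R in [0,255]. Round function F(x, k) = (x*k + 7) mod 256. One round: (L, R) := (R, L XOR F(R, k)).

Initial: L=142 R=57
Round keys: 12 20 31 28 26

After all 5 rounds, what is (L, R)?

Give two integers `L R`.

Answer: 149 65

Derivation:
Round 1 (k=12): L=57 R=61
Round 2 (k=20): L=61 R=242
Round 3 (k=31): L=242 R=104
Round 4 (k=28): L=104 R=149
Round 5 (k=26): L=149 R=65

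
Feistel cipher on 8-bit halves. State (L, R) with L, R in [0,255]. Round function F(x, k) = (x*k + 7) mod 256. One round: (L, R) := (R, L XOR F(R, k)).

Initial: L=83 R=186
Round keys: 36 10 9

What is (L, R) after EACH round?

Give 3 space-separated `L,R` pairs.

Answer: 186,124 124,101 101,232

Derivation:
Round 1 (k=36): L=186 R=124
Round 2 (k=10): L=124 R=101
Round 3 (k=9): L=101 R=232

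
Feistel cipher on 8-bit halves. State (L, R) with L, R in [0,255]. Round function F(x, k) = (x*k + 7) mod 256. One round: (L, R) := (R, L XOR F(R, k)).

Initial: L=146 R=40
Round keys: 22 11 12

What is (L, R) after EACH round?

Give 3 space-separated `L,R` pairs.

Round 1 (k=22): L=40 R=229
Round 2 (k=11): L=229 R=246
Round 3 (k=12): L=246 R=106

Answer: 40,229 229,246 246,106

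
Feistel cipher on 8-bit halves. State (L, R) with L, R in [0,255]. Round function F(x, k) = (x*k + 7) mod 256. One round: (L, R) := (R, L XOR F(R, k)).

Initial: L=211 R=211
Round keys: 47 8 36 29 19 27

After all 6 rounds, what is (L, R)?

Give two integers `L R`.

Answer: 56 36

Derivation:
Round 1 (k=47): L=211 R=23
Round 2 (k=8): L=23 R=108
Round 3 (k=36): L=108 R=32
Round 4 (k=29): L=32 R=203
Round 5 (k=19): L=203 R=56
Round 6 (k=27): L=56 R=36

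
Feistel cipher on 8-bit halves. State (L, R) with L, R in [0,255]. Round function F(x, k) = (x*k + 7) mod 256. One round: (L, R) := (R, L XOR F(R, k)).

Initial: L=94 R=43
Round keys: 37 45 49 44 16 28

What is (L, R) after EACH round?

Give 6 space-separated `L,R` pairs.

Round 1 (k=37): L=43 R=96
Round 2 (k=45): L=96 R=204
Round 3 (k=49): L=204 R=115
Round 4 (k=44): L=115 R=7
Round 5 (k=16): L=7 R=4
Round 6 (k=28): L=4 R=112

Answer: 43,96 96,204 204,115 115,7 7,4 4,112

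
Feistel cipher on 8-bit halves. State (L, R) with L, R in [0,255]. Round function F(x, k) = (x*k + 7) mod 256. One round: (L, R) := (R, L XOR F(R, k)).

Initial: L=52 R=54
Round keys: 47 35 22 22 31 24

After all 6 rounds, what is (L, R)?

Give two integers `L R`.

Answer: 182 100

Derivation:
Round 1 (k=47): L=54 R=197
Round 2 (k=35): L=197 R=192
Round 3 (k=22): L=192 R=66
Round 4 (k=22): L=66 R=115
Round 5 (k=31): L=115 R=182
Round 6 (k=24): L=182 R=100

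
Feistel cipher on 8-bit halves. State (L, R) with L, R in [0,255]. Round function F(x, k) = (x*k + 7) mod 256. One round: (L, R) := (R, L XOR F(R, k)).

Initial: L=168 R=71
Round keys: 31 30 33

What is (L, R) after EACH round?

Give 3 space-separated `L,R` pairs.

Answer: 71,8 8,176 176,191

Derivation:
Round 1 (k=31): L=71 R=8
Round 2 (k=30): L=8 R=176
Round 3 (k=33): L=176 R=191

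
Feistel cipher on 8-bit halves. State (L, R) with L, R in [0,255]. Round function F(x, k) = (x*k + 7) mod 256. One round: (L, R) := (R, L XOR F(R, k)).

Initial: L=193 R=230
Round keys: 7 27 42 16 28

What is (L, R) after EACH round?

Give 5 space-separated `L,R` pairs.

Answer: 230,144 144,209 209,193 193,198 198,110

Derivation:
Round 1 (k=7): L=230 R=144
Round 2 (k=27): L=144 R=209
Round 3 (k=42): L=209 R=193
Round 4 (k=16): L=193 R=198
Round 5 (k=28): L=198 R=110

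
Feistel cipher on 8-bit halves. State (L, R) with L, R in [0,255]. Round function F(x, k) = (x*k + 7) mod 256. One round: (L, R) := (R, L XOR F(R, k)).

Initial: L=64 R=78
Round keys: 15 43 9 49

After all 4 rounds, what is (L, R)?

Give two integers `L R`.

Answer: 2 93

Derivation:
Round 1 (k=15): L=78 R=217
Round 2 (k=43): L=217 R=52
Round 3 (k=9): L=52 R=2
Round 4 (k=49): L=2 R=93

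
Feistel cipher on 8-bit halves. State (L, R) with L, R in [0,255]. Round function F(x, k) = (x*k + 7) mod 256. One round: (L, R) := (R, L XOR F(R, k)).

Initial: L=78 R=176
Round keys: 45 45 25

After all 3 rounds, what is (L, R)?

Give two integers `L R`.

Answer: 60 90

Derivation:
Round 1 (k=45): L=176 R=185
Round 2 (k=45): L=185 R=60
Round 3 (k=25): L=60 R=90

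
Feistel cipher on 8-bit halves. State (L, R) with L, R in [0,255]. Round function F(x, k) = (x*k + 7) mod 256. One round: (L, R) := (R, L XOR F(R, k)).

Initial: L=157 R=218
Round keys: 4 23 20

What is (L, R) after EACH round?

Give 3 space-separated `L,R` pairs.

Round 1 (k=4): L=218 R=242
Round 2 (k=23): L=242 R=31
Round 3 (k=20): L=31 R=129

Answer: 218,242 242,31 31,129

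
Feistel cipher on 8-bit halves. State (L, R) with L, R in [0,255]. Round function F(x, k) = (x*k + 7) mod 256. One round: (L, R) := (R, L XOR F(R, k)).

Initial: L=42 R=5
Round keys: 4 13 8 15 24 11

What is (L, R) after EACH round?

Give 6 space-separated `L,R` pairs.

Answer: 5,49 49,129 129,62 62,40 40,249 249,146

Derivation:
Round 1 (k=4): L=5 R=49
Round 2 (k=13): L=49 R=129
Round 3 (k=8): L=129 R=62
Round 4 (k=15): L=62 R=40
Round 5 (k=24): L=40 R=249
Round 6 (k=11): L=249 R=146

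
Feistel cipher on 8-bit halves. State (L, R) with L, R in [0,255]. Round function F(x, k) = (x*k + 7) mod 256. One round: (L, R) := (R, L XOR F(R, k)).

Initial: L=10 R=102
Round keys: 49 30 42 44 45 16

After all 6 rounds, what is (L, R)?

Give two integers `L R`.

Answer: 29 23

Derivation:
Round 1 (k=49): L=102 R=135
Round 2 (k=30): L=135 R=191
Round 3 (k=42): L=191 R=218
Round 4 (k=44): L=218 R=192
Round 5 (k=45): L=192 R=29
Round 6 (k=16): L=29 R=23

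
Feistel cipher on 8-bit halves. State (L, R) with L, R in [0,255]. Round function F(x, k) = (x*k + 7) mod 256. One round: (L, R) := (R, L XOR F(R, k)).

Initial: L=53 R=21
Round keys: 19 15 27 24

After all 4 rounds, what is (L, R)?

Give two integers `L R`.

Round 1 (k=19): L=21 R=163
Round 2 (k=15): L=163 R=129
Round 3 (k=27): L=129 R=1
Round 4 (k=24): L=1 R=158

Answer: 1 158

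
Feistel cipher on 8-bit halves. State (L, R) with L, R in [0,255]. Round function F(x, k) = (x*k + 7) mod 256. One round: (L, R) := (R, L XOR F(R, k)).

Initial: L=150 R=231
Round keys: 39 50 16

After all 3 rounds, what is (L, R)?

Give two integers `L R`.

Answer: 228 233

Derivation:
Round 1 (k=39): L=231 R=174
Round 2 (k=50): L=174 R=228
Round 3 (k=16): L=228 R=233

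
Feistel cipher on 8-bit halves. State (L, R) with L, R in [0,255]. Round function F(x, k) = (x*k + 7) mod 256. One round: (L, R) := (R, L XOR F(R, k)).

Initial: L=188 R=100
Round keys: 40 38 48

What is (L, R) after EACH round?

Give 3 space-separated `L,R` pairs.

Round 1 (k=40): L=100 R=27
Round 2 (k=38): L=27 R=109
Round 3 (k=48): L=109 R=108

Answer: 100,27 27,109 109,108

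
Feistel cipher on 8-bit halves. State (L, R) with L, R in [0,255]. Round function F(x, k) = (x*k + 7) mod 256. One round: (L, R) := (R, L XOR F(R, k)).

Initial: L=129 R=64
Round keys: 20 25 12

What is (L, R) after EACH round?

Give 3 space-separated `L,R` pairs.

Round 1 (k=20): L=64 R=134
Round 2 (k=25): L=134 R=93
Round 3 (k=12): L=93 R=229

Answer: 64,134 134,93 93,229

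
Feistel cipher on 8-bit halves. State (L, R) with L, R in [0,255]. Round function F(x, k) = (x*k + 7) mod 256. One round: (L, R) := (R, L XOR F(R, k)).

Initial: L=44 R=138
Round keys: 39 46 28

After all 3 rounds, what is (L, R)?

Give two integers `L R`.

Answer: 127 202

Derivation:
Round 1 (k=39): L=138 R=33
Round 2 (k=46): L=33 R=127
Round 3 (k=28): L=127 R=202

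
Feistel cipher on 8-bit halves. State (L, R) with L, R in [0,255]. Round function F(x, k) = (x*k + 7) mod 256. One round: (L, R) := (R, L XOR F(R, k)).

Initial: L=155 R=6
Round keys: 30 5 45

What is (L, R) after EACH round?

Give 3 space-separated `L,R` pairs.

Answer: 6,32 32,161 161,116

Derivation:
Round 1 (k=30): L=6 R=32
Round 2 (k=5): L=32 R=161
Round 3 (k=45): L=161 R=116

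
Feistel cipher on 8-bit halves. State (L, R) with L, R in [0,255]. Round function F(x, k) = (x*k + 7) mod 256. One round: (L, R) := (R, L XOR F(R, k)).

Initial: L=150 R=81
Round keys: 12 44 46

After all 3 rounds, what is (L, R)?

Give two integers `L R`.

Answer: 178 70

Derivation:
Round 1 (k=12): L=81 R=69
Round 2 (k=44): L=69 R=178
Round 3 (k=46): L=178 R=70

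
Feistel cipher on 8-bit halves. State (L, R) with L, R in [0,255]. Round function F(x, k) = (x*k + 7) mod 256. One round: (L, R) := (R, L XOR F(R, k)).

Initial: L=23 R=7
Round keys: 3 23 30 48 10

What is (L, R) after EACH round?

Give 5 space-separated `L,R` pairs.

Round 1 (k=3): L=7 R=11
Round 2 (k=23): L=11 R=3
Round 3 (k=30): L=3 R=106
Round 4 (k=48): L=106 R=228
Round 5 (k=10): L=228 R=133

Answer: 7,11 11,3 3,106 106,228 228,133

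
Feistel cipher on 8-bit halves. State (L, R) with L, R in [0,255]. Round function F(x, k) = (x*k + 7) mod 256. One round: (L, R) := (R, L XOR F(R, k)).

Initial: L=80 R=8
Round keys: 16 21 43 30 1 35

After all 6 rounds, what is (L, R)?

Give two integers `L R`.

Round 1 (k=16): L=8 R=215
Round 2 (k=21): L=215 R=162
Round 3 (k=43): L=162 R=234
Round 4 (k=30): L=234 R=209
Round 5 (k=1): L=209 R=50
Round 6 (k=35): L=50 R=12

Answer: 50 12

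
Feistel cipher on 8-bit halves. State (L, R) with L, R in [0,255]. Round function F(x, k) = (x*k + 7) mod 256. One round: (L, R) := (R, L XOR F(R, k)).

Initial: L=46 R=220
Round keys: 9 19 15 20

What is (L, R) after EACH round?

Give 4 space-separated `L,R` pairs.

Round 1 (k=9): L=220 R=237
Round 2 (k=19): L=237 R=66
Round 3 (k=15): L=66 R=8
Round 4 (k=20): L=8 R=229

Answer: 220,237 237,66 66,8 8,229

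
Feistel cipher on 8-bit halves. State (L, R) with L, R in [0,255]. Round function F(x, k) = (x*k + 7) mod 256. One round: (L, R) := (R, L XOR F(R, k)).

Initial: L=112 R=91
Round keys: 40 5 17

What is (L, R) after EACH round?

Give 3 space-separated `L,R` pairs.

Round 1 (k=40): L=91 R=79
Round 2 (k=5): L=79 R=201
Round 3 (k=17): L=201 R=47

Answer: 91,79 79,201 201,47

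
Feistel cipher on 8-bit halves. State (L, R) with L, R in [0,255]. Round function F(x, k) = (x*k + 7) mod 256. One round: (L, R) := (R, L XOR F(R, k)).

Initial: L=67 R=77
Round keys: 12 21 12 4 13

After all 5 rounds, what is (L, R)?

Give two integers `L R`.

Round 1 (k=12): L=77 R=224
Round 2 (k=21): L=224 R=42
Round 3 (k=12): L=42 R=31
Round 4 (k=4): L=31 R=169
Round 5 (k=13): L=169 R=131

Answer: 169 131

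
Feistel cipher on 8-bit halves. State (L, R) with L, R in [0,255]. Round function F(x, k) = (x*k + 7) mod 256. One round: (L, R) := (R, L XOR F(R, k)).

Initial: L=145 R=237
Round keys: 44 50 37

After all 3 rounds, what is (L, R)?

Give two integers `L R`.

Round 1 (k=44): L=237 R=82
Round 2 (k=50): L=82 R=230
Round 3 (k=37): L=230 R=23

Answer: 230 23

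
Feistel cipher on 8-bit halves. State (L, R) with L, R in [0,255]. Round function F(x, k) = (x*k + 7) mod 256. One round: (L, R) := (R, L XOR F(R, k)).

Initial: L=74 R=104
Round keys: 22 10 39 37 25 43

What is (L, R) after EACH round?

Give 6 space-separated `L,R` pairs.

Answer: 104,189 189,1 1,147 147,71 71,101 101,185

Derivation:
Round 1 (k=22): L=104 R=189
Round 2 (k=10): L=189 R=1
Round 3 (k=39): L=1 R=147
Round 4 (k=37): L=147 R=71
Round 5 (k=25): L=71 R=101
Round 6 (k=43): L=101 R=185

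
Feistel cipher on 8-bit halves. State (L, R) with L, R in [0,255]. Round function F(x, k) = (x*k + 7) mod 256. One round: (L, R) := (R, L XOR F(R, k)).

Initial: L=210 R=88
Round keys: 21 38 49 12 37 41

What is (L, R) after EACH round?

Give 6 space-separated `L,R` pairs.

Answer: 88,237 237,109 109,9 9,30 30,84 84,101

Derivation:
Round 1 (k=21): L=88 R=237
Round 2 (k=38): L=237 R=109
Round 3 (k=49): L=109 R=9
Round 4 (k=12): L=9 R=30
Round 5 (k=37): L=30 R=84
Round 6 (k=41): L=84 R=101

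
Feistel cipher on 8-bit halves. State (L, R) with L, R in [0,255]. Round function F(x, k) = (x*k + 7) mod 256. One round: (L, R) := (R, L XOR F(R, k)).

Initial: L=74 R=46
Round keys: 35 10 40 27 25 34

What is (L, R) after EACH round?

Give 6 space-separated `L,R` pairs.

Round 1 (k=35): L=46 R=27
Round 2 (k=10): L=27 R=59
Round 3 (k=40): L=59 R=36
Round 4 (k=27): L=36 R=232
Round 5 (k=25): L=232 R=139
Round 6 (k=34): L=139 R=149

Answer: 46,27 27,59 59,36 36,232 232,139 139,149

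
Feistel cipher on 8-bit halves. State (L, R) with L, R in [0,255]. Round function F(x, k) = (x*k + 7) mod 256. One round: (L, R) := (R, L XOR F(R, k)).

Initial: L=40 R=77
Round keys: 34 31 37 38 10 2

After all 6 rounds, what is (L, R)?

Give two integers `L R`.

Answer: 180 93

Derivation:
Round 1 (k=34): L=77 R=105
Round 2 (k=31): L=105 R=243
Round 3 (k=37): L=243 R=79
Round 4 (k=38): L=79 R=50
Round 5 (k=10): L=50 R=180
Round 6 (k=2): L=180 R=93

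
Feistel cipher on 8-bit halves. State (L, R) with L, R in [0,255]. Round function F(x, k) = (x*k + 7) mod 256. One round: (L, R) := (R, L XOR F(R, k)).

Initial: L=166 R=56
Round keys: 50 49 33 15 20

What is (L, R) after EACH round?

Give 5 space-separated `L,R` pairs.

Answer: 56,81 81,176 176,230 230,49 49,61

Derivation:
Round 1 (k=50): L=56 R=81
Round 2 (k=49): L=81 R=176
Round 3 (k=33): L=176 R=230
Round 4 (k=15): L=230 R=49
Round 5 (k=20): L=49 R=61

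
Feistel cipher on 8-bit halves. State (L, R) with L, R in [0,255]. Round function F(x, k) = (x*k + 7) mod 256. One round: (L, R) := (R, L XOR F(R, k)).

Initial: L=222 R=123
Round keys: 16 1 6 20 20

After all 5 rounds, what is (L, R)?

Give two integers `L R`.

Round 1 (k=16): L=123 R=105
Round 2 (k=1): L=105 R=11
Round 3 (k=6): L=11 R=32
Round 4 (k=20): L=32 R=140
Round 5 (k=20): L=140 R=215

Answer: 140 215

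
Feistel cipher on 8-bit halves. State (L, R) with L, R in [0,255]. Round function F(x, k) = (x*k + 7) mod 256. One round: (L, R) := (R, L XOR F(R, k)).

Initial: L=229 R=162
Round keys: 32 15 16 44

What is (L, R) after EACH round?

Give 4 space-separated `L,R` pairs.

Answer: 162,162 162,39 39,213 213,132

Derivation:
Round 1 (k=32): L=162 R=162
Round 2 (k=15): L=162 R=39
Round 3 (k=16): L=39 R=213
Round 4 (k=44): L=213 R=132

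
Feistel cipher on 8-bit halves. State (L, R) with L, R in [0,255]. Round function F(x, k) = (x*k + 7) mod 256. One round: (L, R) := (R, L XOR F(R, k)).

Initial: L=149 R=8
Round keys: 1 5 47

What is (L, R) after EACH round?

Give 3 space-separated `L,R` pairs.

Round 1 (k=1): L=8 R=154
Round 2 (k=5): L=154 R=1
Round 3 (k=47): L=1 R=172

Answer: 8,154 154,1 1,172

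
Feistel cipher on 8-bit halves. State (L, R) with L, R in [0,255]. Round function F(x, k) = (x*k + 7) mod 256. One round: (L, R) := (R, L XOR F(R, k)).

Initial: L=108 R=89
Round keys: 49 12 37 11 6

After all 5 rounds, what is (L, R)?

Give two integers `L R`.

Round 1 (k=49): L=89 R=124
Round 2 (k=12): L=124 R=142
Round 3 (k=37): L=142 R=241
Round 4 (k=11): L=241 R=236
Round 5 (k=6): L=236 R=126

Answer: 236 126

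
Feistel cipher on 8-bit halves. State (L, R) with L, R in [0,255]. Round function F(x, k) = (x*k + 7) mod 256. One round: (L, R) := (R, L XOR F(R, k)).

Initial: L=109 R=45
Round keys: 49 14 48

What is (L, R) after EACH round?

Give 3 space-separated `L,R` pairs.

Round 1 (k=49): L=45 R=201
Round 2 (k=14): L=201 R=40
Round 3 (k=48): L=40 R=78

Answer: 45,201 201,40 40,78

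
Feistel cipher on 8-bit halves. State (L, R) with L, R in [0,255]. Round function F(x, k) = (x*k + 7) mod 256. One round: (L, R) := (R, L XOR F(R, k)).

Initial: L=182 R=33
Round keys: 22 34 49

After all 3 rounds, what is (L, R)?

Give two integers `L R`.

Answer: 28 8

Derivation:
Round 1 (k=22): L=33 R=107
Round 2 (k=34): L=107 R=28
Round 3 (k=49): L=28 R=8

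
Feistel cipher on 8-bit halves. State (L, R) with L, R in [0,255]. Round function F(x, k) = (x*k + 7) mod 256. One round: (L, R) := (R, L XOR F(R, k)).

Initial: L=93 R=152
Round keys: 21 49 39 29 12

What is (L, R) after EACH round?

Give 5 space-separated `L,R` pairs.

Round 1 (k=21): L=152 R=34
Round 2 (k=49): L=34 R=17
Round 3 (k=39): L=17 R=188
Round 4 (k=29): L=188 R=66
Round 5 (k=12): L=66 R=163

Answer: 152,34 34,17 17,188 188,66 66,163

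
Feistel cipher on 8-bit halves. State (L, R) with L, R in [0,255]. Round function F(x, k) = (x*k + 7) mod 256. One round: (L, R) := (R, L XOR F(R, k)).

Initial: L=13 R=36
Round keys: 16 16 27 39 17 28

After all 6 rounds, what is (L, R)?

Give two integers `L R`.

Round 1 (k=16): L=36 R=74
Round 2 (k=16): L=74 R=131
Round 3 (k=27): L=131 R=146
Round 4 (k=39): L=146 R=198
Round 5 (k=17): L=198 R=191
Round 6 (k=28): L=191 R=45

Answer: 191 45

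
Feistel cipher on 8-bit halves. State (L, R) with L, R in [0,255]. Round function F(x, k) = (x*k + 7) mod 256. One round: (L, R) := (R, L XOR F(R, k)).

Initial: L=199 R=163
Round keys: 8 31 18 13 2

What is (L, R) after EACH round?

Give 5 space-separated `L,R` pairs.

Round 1 (k=8): L=163 R=216
Round 2 (k=31): L=216 R=140
Round 3 (k=18): L=140 R=7
Round 4 (k=13): L=7 R=238
Round 5 (k=2): L=238 R=228

Answer: 163,216 216,140 140,7 7,238 238,228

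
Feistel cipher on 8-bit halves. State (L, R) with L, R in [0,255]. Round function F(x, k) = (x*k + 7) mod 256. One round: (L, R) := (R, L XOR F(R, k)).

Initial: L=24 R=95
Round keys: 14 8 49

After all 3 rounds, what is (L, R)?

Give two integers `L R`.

Round 1 (k=14): L=95 R=33
Round 2 (k=8): L=33 R=80
Round 3 (k=49): L=80 R=118

Answer: 80 118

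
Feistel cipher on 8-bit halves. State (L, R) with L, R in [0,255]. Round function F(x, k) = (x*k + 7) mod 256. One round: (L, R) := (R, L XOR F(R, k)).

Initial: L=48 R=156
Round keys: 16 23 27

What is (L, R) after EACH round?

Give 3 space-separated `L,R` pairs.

Round 1 (k=16): L=156 R=247
Round 2 (k=23): L=247 R=164
Round 3 (k=27): L=164 R=164

Answer: 156,247 247,164 164,164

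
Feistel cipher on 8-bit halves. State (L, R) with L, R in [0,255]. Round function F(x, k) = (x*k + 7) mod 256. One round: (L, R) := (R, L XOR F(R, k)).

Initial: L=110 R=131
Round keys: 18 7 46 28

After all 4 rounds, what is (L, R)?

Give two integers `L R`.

Answer: 106 80

Derivation:
Round 1 (k=18): L=131 R=83
Round 2 (k=7): L=83 R=207
Round 3 (k=46): L=207 R=106
Round 4 (k=28): L=106 R=80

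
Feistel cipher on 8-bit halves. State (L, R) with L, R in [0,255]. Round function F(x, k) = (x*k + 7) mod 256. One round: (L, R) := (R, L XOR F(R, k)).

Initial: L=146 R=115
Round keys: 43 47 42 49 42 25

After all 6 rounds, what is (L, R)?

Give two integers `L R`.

Answer: 106 159

Derivation:
Round 1 (k=43): L=115 R=202
Round 2 (k=47): L=202 R=110
Round 3 (k=42): L=110 R=217
Round 4 (k=49): L=217 R=254
Round 5 (k=42): L=254 R=106
Round 6 (k=25): L=106 R=159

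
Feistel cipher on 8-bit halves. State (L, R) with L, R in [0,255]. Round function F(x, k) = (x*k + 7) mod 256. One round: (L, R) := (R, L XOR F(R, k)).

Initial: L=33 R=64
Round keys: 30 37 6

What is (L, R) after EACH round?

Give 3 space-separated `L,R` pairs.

Answer: 64,166 166,69 69,3

Derivation:
Round 1 (k=30): L=64 R=166
Round 2 (k=37): L=166 R=69
Round 3 (k=6): L=69 R=3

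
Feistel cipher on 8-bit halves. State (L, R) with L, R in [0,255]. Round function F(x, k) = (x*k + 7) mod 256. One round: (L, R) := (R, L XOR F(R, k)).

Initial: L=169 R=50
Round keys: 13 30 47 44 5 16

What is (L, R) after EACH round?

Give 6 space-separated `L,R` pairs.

Round 1 (k=13): L=50 R=56
Round 2 (k=30): L=56 R=165
Round 3 (k=47): L=165 R=106
Round 4 (k=44): L=106 R=154
Round 5 (k=5): L=154 R=99
Round 6 (k=16): L=99 R=173

Answer: 50,56 56,165 165,106 106,154 154,99 99,173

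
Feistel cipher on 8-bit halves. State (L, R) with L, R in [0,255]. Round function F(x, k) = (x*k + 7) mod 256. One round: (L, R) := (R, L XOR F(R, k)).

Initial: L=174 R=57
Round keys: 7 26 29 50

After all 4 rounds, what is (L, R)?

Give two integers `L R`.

Answer: 37 207

Derivation:
Round 1 (k=7): L=57 R=56
Round 2 (k=26): L=56 R=142
Round 3 (k=29): L=142 R=37
Round 4 (k=50): L=37 R=207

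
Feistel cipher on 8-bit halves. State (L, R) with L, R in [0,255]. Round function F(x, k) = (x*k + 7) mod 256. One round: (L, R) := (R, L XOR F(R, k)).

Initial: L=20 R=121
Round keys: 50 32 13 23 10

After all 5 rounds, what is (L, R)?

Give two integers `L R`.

Round 1 (k=50): L=121 R=189
Round 2 (k=32): L=189 R=222
Round 3 (k=13): L=222 R=240
Round 4 (k=23): L=240 R=73
Round 5 (k=10): L=73 R=17

Answer: 73 17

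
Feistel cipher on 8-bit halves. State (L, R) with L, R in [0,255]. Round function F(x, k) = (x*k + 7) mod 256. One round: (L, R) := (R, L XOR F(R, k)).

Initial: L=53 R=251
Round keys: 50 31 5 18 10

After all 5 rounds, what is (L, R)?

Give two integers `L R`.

Answer: 169 146

Derivation:
Round 1 (k=50): L=251 R=56
Round 2 (k=31): L=56 R=52
Round 3 (k=5): L=52 R=51
Round 4 (k=18): L=51 R=169
Round 5 (k=10): L=169 R=146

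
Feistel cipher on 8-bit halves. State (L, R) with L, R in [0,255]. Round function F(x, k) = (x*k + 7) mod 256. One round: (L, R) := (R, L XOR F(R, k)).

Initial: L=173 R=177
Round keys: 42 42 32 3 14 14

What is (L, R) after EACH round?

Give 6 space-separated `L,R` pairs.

Round 1 (k=42): L=177 R=188
Round 2 (k=42): L=188 R=110
Round 3 (k=32): L=110 R=123
Round 4 (k=3): L=123 R=22
Round 5 (k=14): L=22 R=64
Round 6 (k=14): L=64 R=145

Answer: 177,188 188,110 110,123 123,22 22,64 64,145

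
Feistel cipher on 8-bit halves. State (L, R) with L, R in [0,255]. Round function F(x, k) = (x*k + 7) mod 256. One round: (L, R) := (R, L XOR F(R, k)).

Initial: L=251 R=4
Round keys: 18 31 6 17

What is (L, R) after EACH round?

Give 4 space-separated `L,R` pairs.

Round 1 (k=18): L=4 R=180
Round 2 (k=31): L=180 R=215
Round 3 (k=6): L=215 R=165
Round 4 (k=17): L=165 R=43

Answer: 4,180 180,215 215,165 165,43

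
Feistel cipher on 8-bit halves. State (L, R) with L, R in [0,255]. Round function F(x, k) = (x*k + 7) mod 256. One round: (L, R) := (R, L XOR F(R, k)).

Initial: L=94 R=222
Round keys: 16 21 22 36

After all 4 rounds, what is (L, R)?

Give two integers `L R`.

Round 1 (k=16): L=222 R=185
Round 2 (k=21): L=185 R=234
Round 3 (k=22): L=234 R=154
Round 4 (k=36): L=154 R=69

Answer: 154 69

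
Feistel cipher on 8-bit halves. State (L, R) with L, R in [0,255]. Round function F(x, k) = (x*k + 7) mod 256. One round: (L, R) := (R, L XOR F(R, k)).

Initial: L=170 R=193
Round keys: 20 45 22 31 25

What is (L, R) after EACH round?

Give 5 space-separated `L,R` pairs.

Answer: 193,177 177,229 229,4 4,102 102,249

Derivation:
Round 1 (k=20): L=193 R=177
Round 2 (k=45): L=177 R=229
Round 3 (k=22): L=229 R=4
Round 4 (k=31): L=4 R=102
Round 5 (k=25): L=102 R=249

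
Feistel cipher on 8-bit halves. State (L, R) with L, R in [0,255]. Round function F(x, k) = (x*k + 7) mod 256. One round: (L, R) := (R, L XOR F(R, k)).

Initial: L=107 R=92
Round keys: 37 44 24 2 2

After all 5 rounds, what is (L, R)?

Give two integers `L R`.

Answer: 142 148

Derivation:
Round 1 (k=37): L=92 R=56
Round 2 (k=44): L=56 R=251
Round 3 (k=24): L=251 R=183
Round 4 (k=2): L=183 R=142
Round 5 (k=2): L=142 R=148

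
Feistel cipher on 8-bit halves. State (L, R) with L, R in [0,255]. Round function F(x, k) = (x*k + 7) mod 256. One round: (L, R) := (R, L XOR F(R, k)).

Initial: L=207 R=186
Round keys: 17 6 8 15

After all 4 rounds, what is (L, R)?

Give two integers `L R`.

Answer: 161 215

Derivation:
Round 1 (k=17): L=186 R=174
Round 2 (k=6): L=174 R=161
Round 3 (k=8): L=161 R=161
Round 4 (k=15): L=161 R=215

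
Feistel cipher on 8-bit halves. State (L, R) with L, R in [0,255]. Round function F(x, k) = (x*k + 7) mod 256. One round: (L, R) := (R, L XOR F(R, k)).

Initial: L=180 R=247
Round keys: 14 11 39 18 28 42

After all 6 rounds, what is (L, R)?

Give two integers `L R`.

Answer: 180 35

Derivation:
Round 1 (k=14): L=247 R=61
Round 2 (k=11): L=61 R=81
Round 3 (k=39): L=81 R=99
Round 4 (k=18): L=99 R=172
Round 5 (k=28): L=172 R=180
Round 6 (k=42): L=180 R=35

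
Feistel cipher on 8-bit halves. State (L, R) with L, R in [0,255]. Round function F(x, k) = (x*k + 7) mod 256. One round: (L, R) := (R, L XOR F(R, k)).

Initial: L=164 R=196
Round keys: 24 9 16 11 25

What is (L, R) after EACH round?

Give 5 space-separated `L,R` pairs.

Answer: 196,195 195,38 38,164 164,53 53,144

Derivation:
Round 1 (k=24): L=196 R=195
Round 2 (k=9): L=195 R=38
Round 3 (k=16): L=38 R=164
Round 4 (k=11): L=164 R=53
Round 5 (k=25): L=53 R=144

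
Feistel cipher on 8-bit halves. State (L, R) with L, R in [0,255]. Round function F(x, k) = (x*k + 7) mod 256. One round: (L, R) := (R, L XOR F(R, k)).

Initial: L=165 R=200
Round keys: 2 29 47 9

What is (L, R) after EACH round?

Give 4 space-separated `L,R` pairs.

Round 1 (k=2): L=200 R=50
Round 2 (k=29): L=50 R=121
Round 3 (k=47): L=121 R=12
Round 4 (k=9): L=12 R=10

Answer: 200,50 50,121 121,12 12,10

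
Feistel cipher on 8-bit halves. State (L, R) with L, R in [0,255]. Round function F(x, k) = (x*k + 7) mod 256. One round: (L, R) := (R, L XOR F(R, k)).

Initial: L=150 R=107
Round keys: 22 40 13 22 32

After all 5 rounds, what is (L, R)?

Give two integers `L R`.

Round 1 (k=22): L=107 R=175
Round 2 (k=40): L=175 R=52
Round 3 (k=13): L=52 R=4
Round 4 (k=22): L=4 R=107
Round 5 (k=32): L=107 R=99

Answer: 107 99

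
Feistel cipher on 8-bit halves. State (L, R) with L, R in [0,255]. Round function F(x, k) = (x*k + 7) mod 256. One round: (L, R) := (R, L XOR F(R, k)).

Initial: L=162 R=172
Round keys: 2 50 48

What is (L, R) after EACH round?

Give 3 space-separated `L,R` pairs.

Round 1 (k=2): L=172 R=253
Round 2 (k=50): L=253 R=221
Round 3 (k=48): L=221 R=138

Answer: 172,253 253,221 221,138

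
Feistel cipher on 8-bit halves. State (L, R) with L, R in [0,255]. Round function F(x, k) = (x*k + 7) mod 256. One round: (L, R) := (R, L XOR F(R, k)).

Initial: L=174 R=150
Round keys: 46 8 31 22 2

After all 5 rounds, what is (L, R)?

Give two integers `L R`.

Round 1 (k=46): L=150 R=85
Round 2 (k=8): L=85 R=57
Round 3 (k=31): L=57 R=187
Round 4 (k=22): L=187 R=32
Round 5 (k=2): L=32 R=252

Answer: 32 252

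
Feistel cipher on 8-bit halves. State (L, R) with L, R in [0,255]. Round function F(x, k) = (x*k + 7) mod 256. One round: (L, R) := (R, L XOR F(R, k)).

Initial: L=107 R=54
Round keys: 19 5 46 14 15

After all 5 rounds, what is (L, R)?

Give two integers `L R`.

Round 1 (k=19): L=54 R=98
Round 2 (k=5): L=98 R=199
Round 3 (k=46): L=199 R=171
Round 4 (k=14): L=171 R=166
Round 5 (k=15): L=166 R=106

Answer: 166 106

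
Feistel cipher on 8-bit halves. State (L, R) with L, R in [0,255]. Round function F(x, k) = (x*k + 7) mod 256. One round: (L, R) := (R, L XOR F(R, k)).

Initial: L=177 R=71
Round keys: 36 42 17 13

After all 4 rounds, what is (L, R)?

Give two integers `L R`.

Round 1 (k=36): L=71 R=178
Round 2 (k=42): L=178 R=124
Round 3 (k=17): L=124 R=241
Round 4 (k=13): L=241 R=56

Answer: 241 56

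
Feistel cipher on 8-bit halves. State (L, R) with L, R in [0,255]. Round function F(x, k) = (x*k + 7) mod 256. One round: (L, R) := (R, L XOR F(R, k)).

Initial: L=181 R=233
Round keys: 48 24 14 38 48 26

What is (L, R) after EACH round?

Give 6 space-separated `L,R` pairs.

Answer: 233,2 2,222 222,41 41,195 195,190 190,144

Derivation:
Round 1 (k=48): L=233 R=2
Round 2 (k=24): L=2 R=222
Round 3 (k=14): L=222 R=41
Round 4 (k=38): L=41 R=195
Round 5 (k=48): L=195 R=190
Round 6 (k=26): L=190 R=144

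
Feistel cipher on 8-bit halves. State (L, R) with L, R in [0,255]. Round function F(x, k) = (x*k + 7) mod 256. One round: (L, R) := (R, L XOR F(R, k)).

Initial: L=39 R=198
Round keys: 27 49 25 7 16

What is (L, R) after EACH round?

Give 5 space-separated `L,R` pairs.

Answer: 198,206 206,179 179,76 76,168 168,203

Derivation:
Round 1 (k=27): L=198 R=206
Round 2 (k=49): L=206 R=179
Round 3 (k=25): L=179 R=76
Round 4 (k=7): L=76 R=168
Round 5 (k=16): L=168 R=203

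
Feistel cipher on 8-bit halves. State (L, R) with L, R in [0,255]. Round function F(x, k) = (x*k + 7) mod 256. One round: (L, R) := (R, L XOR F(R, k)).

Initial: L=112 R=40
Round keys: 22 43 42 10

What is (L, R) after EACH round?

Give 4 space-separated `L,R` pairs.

Round 1 (k=22): L=40 R=7
Round 2 (k=43): L=7 R=28
Round 3 (k=42): L=28 R=152
Round 4 (k=10): L=152 R=235

Answer: 40,7 7,28 28,152 152,235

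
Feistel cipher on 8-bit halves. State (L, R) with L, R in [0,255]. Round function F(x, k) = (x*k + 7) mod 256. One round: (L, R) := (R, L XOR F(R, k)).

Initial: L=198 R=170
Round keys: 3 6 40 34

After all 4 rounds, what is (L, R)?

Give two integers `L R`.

Answer: 60 204

Derivation:
Round 1 (k=3): L=170 R=195
Round 2 (k=6): L=195 R=51
Round 3 (k=40): L=51 R=60
Round 4 (k=34): L=60 R=204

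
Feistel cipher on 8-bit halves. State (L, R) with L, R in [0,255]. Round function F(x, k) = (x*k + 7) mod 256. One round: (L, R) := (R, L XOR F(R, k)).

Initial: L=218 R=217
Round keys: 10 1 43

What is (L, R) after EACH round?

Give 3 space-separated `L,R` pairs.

Round 1 (k=10): L=217 R=91
Round 2 (k=1): L=91 R=187
Round 3 (k=43): L=187 R=43

Answer: 217,91 91,187 187,43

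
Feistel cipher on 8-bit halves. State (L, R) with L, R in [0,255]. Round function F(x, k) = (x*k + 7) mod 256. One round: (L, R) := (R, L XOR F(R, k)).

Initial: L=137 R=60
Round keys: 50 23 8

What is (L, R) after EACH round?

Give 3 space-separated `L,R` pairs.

Round 1 (k=50): L=60 R=54
Round 2 (k=23): L=54 R=221
Round 3 (k=8): L=221 R=217

Answer: 60,54 54,221 221,217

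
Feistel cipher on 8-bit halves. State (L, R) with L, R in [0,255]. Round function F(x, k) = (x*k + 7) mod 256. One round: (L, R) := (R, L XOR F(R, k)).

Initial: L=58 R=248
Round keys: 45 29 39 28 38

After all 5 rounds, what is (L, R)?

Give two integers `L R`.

Answer: 255 131

Derivation:
Round 1 (k=45): L=248 R=165
Round 2 (k=29): L=165 R=64
Round 3 (k=39): L=64 R=98
Round 4 (k=28): L=98 R=255
Round 5 (k=38): L=255 R=131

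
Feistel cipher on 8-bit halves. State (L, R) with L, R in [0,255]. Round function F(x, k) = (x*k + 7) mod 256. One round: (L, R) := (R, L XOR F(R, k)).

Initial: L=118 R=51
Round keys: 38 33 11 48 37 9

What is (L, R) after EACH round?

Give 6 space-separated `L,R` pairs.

Answer: 51,239 239,229 229,49 49,210 210,80 80,5

Derivation:
Round 1 (k=38): L=51 R=239
Round 2 (k=33): L=239 R=229
Round 3 (k=11): L=229 R=49
Round 4 (k=48): L=49 R=210
Round 5 (k=37): L=210 R=80
Round 6 (k=9): L=80 R=5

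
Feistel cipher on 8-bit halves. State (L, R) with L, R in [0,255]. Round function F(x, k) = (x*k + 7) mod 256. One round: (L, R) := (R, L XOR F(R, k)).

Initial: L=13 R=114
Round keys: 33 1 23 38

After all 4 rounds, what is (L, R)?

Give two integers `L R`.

Round 1 (k=33): L=114 R=180
Round 2 (k=1): L=180 R=201
Round 3 (k=23): L=201 R=162
Round 4 (k=38): L=162 R=218

Answer: 162 218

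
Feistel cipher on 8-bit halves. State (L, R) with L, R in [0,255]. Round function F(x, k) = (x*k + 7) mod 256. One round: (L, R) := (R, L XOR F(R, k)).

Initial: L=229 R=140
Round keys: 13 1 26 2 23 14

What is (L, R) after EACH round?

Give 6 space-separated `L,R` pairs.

Answer: 140,198 198,65 65,103 103,148 148,52 52,75

Derivation:
Round 1 (k=13): L=140 R=198
Round 2 (k=1): L=198 R=65
Round 3 (k=26): L=65 R=103
Round 4 (k=2): L=103 R=148
Round 5 (k=23): L=148 R=52
Round 6 (k=14): L=52 R=75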